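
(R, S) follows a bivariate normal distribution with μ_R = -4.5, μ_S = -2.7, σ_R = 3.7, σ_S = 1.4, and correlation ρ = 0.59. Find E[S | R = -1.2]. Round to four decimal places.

E[S | R=x] = μ_S + ρ(σ_S/σ_R)(x − μ_R) for jointly normal variables.
E[S | R=-1.2] = -2.7 + (0.59)·(1.4/3.7)·(-1.2 − (-4.5)) = -2.7 + (0.22324)·(3.3) = -1.9633.

-1.9633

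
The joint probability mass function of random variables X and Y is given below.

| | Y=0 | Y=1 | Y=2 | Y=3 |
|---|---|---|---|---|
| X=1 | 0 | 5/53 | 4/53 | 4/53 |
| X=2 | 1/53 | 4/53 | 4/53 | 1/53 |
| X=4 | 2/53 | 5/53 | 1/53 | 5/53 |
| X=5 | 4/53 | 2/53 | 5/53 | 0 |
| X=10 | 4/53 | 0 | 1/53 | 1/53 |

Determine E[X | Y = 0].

P(Y = 0) = 11/53.
Σ X·P over the event = 2·(1/53) + 4·(2/53) + 5·(4/53) + 10·(4/53) = 70/53.
E[X | Y = 0] = (70/53) / (11/53) = 70/11.

70/11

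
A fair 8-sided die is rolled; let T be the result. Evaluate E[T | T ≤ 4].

5/2

Given T ≤ 4, T is equally likely to be any of {1, 2, 3, 4}.
E[T | T ≤ 4] = (1 + 2 + 3 + 4) / 4 = 5/2.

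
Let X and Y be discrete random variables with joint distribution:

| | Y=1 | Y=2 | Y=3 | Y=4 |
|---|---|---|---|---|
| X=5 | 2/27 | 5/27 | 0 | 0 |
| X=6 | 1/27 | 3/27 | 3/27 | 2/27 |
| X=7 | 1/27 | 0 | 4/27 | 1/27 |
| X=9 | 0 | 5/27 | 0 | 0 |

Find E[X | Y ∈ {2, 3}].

P(Y ∈ {2, 3}) = 20/27.
Σ X·P over the event = 5·(5/27) + 6·(3/27) + 6·(3/27) + 7·(4/27) + 9·(5/27) = 134/27.
E[X | Y ∈ {2, 3}] = (134/27) / (20/27) = 67/10.

67/10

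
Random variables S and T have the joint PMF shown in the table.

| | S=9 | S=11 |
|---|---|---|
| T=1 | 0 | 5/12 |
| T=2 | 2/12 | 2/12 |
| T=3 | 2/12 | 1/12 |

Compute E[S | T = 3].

29/3

P(T = 3) = 1/4.
Σ S·P over the event = 9·(2/12) + 11·(1/12) = 29/12.
E[S | T = 3] = (29/12) / (1/4) = 29/3.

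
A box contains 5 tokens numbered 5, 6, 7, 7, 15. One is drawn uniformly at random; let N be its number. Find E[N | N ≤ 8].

25/4

P(N ≤ 8) = 4/5.
Σ over the event: 5·1/5 + 6·1/5 + 7·2/5 = 5.
E[N | N ≤ 8] = (5) / (4/5) = 25/4.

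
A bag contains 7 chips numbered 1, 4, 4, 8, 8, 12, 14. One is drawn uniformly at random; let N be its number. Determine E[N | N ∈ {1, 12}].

13/2

P(N ∈ {1, 12}) = 2/7.
Σ over the event: 1·1/7 + 12·1/7 = 13/7.
E[N | N ∈ {1, 12}] = (13/7) / (2/7) = 13/2.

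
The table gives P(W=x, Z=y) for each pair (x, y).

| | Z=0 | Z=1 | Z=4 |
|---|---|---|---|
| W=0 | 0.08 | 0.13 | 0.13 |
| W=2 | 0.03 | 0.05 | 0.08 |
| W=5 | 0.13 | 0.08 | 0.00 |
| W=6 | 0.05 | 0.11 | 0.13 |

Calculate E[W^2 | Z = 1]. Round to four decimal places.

P(Z = 1) = 0.37.
Summing W^2·P(W=x,Z=y) over the conditioning event gives 6.16.
E[W^2 | Z = 1] = (6.16) / (0.37) = 16.6486.

16.6486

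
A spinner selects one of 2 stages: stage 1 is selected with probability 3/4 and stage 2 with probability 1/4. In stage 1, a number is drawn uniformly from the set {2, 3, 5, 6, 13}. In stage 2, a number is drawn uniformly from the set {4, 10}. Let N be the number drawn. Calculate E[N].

61/10

E[N | stage 1] = (2+3+5+6+13)/5 = 29/5.
E[N | stage 2] = (4+10)/2 = 7.
E[N] = (3/4)·(29/5) + (1/4)·(7) = 61/10.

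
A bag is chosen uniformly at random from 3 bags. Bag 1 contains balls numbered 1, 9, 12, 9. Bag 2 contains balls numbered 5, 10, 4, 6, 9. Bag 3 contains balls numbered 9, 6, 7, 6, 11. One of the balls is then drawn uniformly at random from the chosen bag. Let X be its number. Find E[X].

E[X | bag 1] = (1+9+12+9)/4 = 31/4.
E[X | bag 2] = (5+10+4+6+9)/5 = 34/5.
E[X | bag 3] = (9+6+7+6+11)/5 = 39/5.
E[X] = (1/3)·(31/4) + (1/3)·(34/5) + (1/3)·(39/5) = 149/20.

149/20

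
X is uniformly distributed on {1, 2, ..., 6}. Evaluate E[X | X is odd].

Given X is odd, X is equally likely to be any of {1, 3, 5}.
E[X | X is odd] = (1 + 3 + 5) / 3 = 3.

3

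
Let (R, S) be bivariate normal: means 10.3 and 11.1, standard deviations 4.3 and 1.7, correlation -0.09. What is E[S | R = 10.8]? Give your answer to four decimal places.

E[S | R=x] = μ_S + ρ(σ_S/σ_R)(x − μ_R) for jointly normal variables.
E[S | R=10.8] = 11.1 + (-0.09)·(1.7/4.3)·(10.8 − (10.3)) = 11.1 + (-0.035581)·(0.5) = 11.0822.

11.0822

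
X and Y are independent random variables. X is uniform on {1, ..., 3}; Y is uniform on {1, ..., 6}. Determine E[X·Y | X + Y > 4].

37/4

P(X + Y > 4) = 2/3.
Summing XY·P(x,y) over outcomes with X + Y > 4 gives 37/6.
E[X·Y | X + Y > 4] = (37/6) / (2/3) = 37/4.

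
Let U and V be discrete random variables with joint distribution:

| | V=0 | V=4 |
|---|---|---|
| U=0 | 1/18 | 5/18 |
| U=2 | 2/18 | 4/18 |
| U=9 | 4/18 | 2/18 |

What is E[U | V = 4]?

26/11

P(V = 4) = 11/18.
Summing U·P(U=x,V=y) over the conditioning event gives 13/9.
E[U | V = 4] = (13/9) / (11/18) = 26/11.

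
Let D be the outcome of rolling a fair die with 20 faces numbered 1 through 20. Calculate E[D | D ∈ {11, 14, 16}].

P(D ∈ {11, 14, 16}) = 3/20.
Σ over the event: 11·1/20 + 14·1/20 + 16·1/20 = 41/20.
E[D | D ∈ {11, 14, 16}] = (41/20) / (3/20) = 41/3.

41/3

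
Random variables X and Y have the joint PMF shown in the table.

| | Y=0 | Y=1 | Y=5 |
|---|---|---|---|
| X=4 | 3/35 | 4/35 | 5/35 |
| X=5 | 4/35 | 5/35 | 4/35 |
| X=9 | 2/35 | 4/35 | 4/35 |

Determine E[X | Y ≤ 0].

50/9

P(Y ≤ 0) = 9/35.
Σ X·P over the event = 4·(3/35) + 5·(4/35) + 9·(2/35) = 10/7.
E[X | Y ≤ 0] = (10/7) / (9/35) = 50/9.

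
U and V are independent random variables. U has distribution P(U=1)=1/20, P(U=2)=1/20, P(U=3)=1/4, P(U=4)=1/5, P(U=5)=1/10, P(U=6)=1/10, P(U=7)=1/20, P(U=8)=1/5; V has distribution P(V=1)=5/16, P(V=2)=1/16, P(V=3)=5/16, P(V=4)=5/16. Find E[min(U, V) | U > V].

P(U > V) = 223/320.
Summing min(U,V)·P(x,y) over outcomes with U > V gives 253/160.
E[min(U, V) | U > V] = (253/160) / (223/320) = 506/223.

506/223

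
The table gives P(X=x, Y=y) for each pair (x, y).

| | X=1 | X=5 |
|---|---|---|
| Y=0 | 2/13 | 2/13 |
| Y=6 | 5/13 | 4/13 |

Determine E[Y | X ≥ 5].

4

P(X ≥ 5) = 6/13.
Σ Y·P over the event = 0·(2/13) + 6·(4/13) = 24/13.
E[Y | X ≥ 5] = (24/13) / (6/13) = 4.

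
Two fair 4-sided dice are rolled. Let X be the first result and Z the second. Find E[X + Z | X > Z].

Outcomes with X > Z: (2,1), (3,1), (3,2), (4,1), (4,2), (4,3), each with probability 1/16.
E[X + Z | X > Z] = (3 + 4 + 5 + 5 + 6 + 7) / 6 = 5.

5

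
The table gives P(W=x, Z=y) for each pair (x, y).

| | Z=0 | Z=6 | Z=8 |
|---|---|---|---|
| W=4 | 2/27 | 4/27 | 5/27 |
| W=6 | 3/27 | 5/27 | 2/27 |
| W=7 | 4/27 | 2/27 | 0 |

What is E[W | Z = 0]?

6

P(Z = 0) = 1/3.
Σ W·P over the event = 4·(2/27) + 6·(3/27) + 7·(4/27) = 2.
E[W | Z = 0] = (2) / (1/3) = 6.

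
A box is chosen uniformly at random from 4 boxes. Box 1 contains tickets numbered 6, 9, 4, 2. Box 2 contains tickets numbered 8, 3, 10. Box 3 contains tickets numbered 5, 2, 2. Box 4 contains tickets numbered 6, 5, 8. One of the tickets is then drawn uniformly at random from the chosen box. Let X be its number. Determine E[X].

259/48

E[X | box 1] = (6+9+4+2)/4 = 21/4.
E[X | box 2] = (8+3+10)/3 = 7.
E[X | box 3] = (5+2+2)/3 = 3.
E[X | box 4] = (6+5+8)/3 = 19/3.
By the law of total expectation,
E[X] = (1/4)·(21/4) + (1/4)·(7) + (1/4)·(3) + (1/4)·(19/3) = 259/48.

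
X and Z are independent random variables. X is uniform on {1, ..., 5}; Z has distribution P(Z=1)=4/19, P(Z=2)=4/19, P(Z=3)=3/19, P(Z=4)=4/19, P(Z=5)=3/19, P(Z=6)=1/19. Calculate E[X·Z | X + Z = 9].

P(X + Z = 9) = 8/95.
Summing XZ·P(x,y) over outcomes with X + Z = 9 gives 158/95.
E[X·Z | X + Z = 9] = (158/95) / (8/95) = 79/4.

79/4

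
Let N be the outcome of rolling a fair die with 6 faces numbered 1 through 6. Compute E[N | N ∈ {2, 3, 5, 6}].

P(N ∈ {2, 3, 5, 6}) = 2/3.
Σ over the event: 2·1/6 + 3·1/6 + 5·1/6 + 6·1/6 = 8/3.
E[N | N ∈ {2, 3, 5, 6}] = (8/3) / (2/3) = 4.

4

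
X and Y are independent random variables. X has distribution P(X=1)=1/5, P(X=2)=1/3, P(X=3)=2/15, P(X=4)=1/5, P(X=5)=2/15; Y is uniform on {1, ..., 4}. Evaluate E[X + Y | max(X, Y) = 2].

P(max(X, Y) = 2) = 13/60.
Summing (X+Y)·P(x,y) over outcomes with max(X, Y) = 2 gives 11/15.
E[X + Y | max(X, Y) = 2] = (11/15) / (13/60) = 44/13.

44/13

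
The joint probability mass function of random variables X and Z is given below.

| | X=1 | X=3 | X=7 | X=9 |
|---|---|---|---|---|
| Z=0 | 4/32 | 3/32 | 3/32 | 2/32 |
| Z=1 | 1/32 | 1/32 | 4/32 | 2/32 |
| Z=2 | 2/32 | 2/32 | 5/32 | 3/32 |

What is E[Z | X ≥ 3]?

P(X ≥ 3) = 25/32.
Summing Z·P(X=x,Z=y) over the conditioning event gives 27/32.
E[Z | X ≥ 3] = (27/32) / (25/32) = 27/25.

27/25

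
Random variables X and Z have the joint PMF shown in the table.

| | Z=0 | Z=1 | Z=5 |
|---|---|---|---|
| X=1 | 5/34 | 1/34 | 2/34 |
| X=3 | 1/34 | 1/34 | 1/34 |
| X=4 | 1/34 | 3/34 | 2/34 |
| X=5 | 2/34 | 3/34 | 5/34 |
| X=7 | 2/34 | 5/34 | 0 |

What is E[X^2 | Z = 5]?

84/5

P(Z = 5) = 5/17.
Σ X^2·P over the event = 1·(2/34) + 9·(1/34) + 16·(2/34) + 25·(5/34) = 84/17.
E[X^2 | Z = 5] = (84/17) / (5/17) = 84/5.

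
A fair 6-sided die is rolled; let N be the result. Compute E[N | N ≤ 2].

Given N ≤ 2, N is equally likely to be any of {1, 2}.
E[N | N ≤ 2] = (1 + 2) / 2 = 3/2.

3/2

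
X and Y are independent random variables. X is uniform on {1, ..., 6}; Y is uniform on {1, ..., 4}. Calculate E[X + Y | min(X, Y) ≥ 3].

8

P(min(X, Y) ≥ 3) = 1/3.
Summing (X+Y)·P(x,y) over outcomes with min(X, Y) ≥ 3 gives 8/3.
E[X + Y | min(X, Y) ≥ 3] = (8/3) / (1/3) = 8.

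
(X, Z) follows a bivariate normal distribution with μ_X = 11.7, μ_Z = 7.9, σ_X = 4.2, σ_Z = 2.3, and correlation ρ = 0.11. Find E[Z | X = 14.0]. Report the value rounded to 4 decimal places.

8.0385

E[Z | X=x] = μ_Z + ρ(σ_Z/σ_X)(x − μ_X) for jointly normal variables.
E[Z | X=14.0] = 7.9 + (0.11)·(2.3/4.2)·(14.0 − (11.7)) = 7.9 + (0.060238)·(2.3) = 8.0385.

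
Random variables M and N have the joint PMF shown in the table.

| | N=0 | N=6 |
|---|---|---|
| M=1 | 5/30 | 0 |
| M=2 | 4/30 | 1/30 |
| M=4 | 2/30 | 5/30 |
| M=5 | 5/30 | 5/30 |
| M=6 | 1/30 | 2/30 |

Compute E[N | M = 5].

3

P(M = 5) = 1/3.
Summing N·P(M=x,N=y) over the conditioning event gives 1.
E[N | M = 5] = (1) / (1/3) = 3.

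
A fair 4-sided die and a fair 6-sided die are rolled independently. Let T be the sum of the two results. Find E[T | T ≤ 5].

4

P(T ≤ 5) = 5/12.
Σ over the event: 2·1/24 + 3·1/12 + 4·1/8 + 5·1/6 = 5/3.
E[T | T ≤ 5] = (5/3) / (5/12) = 4.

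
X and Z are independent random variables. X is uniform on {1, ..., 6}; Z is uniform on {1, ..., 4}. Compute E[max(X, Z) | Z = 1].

7/2

Outcomes with Z = 1: (1,1), (2,1), (3,1), (4,1), (5,1), (6,1), each with probability 1/24.
E[max(X, Z) | Z = 1] = (1 + 2 + 3 + 4 + 5 + 6) / 6 = 7/2.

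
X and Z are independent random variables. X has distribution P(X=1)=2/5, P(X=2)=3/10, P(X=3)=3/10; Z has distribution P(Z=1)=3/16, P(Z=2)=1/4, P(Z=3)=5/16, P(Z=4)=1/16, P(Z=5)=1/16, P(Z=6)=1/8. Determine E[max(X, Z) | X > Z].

P(X > Z) = 3/16.
Summing max(X,Z)·P(x,y) over outcomes with X > Z gives 81/160.
E[max(X, Z) | X > Z] = (81/160) / (3/16) = 27/10.

27/10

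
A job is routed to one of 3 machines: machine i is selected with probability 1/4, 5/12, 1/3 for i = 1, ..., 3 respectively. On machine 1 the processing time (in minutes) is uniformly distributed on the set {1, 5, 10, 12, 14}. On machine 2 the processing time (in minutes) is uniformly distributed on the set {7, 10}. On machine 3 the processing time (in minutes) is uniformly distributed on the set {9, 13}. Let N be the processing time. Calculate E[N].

E[N | machine 1] = (1+5+10+12+14)/5 = 42/5.
E[N | machine 2] = (7+10)/2 = 17/2.
E[N | machine 3] = (9+13)/2 = 11.
By the law of total expectation,
E[N] = (1/4)·(42/5) + (5/12)·(17/2) + (1/3)·(11) = 1117/120.

1117/120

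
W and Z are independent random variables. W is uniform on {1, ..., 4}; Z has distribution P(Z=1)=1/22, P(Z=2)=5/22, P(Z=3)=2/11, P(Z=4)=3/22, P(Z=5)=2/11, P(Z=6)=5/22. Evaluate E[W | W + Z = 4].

17/10

P(W + Z = 4) = 5/44.
Summing W·P(x,y) over outcomes with W + Z = 4 gives 17/88.
E[W | W + Z = 4] = (17/88) / (5/44) = 17/10.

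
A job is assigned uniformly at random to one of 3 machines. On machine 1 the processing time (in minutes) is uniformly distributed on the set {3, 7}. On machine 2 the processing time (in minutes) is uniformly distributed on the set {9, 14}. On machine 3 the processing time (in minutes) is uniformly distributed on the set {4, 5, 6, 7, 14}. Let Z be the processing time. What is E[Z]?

79/10

E[Z | machine 1] = (3+7)/2 = 5.
E[Z | machine 2] = (9+14)/2 = 23/2.
E[Z | machine 3] = (4+5+6+7+14)/5 = 36/5.
By the law of total expectation,
E[Z] = (1/3)·(5) + (1/3)·(23/2) + (1/3)·(36/5) = 79/10.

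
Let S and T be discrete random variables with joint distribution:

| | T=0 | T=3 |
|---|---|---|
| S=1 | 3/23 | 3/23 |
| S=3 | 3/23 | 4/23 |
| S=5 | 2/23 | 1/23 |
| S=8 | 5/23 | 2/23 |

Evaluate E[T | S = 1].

P(S = 1) = 6/23.
Summing T·P(S=x,T=y) over the conditioning event gives 9/23.
E[T | S = 1] = (9/23) / (6/23) = 3/2.

3/2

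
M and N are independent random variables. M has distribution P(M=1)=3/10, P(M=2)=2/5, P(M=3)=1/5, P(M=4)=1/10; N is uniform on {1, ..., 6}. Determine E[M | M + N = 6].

P(M + N = 6) = 1/6.
Summing M·P(x,y) over outcomes with M + N = 6 gives 7/20.
E[M | M + N = 6] = (7/20) / (1/6) = 21/10.

21/10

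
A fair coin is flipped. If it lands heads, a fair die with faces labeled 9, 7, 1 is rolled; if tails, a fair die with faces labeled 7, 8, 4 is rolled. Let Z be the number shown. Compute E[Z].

E[Z | heads] = (9+7+1)/3 = 17/3.
E[Z | tails] = (7+8+4)/3 = 19/3.
E[Z] = (1/2)·(17/3) + (1/2)·(19/3) = 6.

6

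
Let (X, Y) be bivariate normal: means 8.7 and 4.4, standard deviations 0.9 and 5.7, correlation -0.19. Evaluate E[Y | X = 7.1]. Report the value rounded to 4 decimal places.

6.3253

For a bivariate normal, E[Y | X=x] = μ_Y + ρ·(σ_Y/σ_X)·(x − μ_X).
E[Y | X=7.1] = 4.4 + (-0.19)·(5.7/0.9)·(7.1 − (8.7)) = 4.4 + (-1.2033)·(-1.6) = 6.3253.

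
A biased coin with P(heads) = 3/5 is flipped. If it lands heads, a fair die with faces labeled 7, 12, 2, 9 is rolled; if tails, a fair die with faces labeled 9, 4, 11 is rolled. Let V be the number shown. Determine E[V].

E[V | heads] = (7+12+2+9)/4 = 15/2.
E[V | tails] = (9+4+11)/3 = 8.
By the law of total expectation,
E[V] = (3/5)·(15/2) + (2/5)·(8) = 77/10.

77/10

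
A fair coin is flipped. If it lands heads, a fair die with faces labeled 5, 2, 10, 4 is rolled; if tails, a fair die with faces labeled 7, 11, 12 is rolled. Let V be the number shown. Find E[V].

E[V | heads] = (5+2+10+4)/4 = 21/4.
E[V | tails] = (7+11+12)/3 = 10.
By the law of total expectation,
E[V] = (1/2)·(21/4) + (1/2)·(10) = 61/8.

61/8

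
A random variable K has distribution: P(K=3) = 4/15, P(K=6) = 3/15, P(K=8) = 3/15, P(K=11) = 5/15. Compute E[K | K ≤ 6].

P(K ≤ 6) = 7/15.
Σ over the event: 3·4/15 + 6·1/5 = 2.
E[K | K ≤ 6] = (2) / (7/15) = 30/7.

30/7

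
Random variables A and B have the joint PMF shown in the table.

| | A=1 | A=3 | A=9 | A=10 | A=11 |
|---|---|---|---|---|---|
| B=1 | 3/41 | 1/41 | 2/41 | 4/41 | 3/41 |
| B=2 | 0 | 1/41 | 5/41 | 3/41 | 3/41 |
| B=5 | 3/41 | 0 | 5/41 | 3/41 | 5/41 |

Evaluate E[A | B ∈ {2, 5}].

P(B ∈ {2, 5}) = 28/41.
Σ A·P over the event = 1·(3/41) + 3·(1/41) + 9·(5/41) + 9·(5/41) + 10·(3/41) + 10·(3/41) + 11·(3/41) + 11·(5/41) = 244/41.
E[A | B ∈ {2, 5}] = (244/41) / (28/41) = 61/7.

61/7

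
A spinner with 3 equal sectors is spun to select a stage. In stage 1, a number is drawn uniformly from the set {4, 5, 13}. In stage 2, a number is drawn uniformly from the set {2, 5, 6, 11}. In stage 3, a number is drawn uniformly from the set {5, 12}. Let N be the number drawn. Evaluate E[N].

131/18

E[N | stage 1] = (4+5+13)/3 = 22/3.
E[N | stage 2] = (2+5+6+11)/4 = 6.
E[N | stage 3] = (5+12)/2 = 17/2.
By the law of total expectation,
E[N] = (1/3)·(22/3) + (1/3)·(6) + (1/3)·(17/2) = 131/18.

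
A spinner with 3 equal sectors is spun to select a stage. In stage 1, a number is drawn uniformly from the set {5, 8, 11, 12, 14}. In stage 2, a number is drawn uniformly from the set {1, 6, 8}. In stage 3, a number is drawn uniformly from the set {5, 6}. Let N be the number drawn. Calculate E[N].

E[N | stage 1] = (5+8+11+12+14)/5 = 10.
E[N | stage 2] = (1+6+8)/3 = 5.
E[N | stage 3] = (5+6)/2 = 11/2.
E[N] = (1/3)·(10) + (1/3)·(5) + (1/3)·(11/2) = 41/6.

41/6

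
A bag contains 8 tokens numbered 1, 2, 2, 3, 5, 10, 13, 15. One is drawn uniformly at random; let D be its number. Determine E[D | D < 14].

36/7

P(D < 14) = 7/8.
Σ over the event: 1·1/8 + 2·1/4 + 3·1/8 + 5·1/8 + 10·1/8 + 13·1/8 = 9/2.
E[D | D < 14] = (9/2) / (7/8) = 36/7.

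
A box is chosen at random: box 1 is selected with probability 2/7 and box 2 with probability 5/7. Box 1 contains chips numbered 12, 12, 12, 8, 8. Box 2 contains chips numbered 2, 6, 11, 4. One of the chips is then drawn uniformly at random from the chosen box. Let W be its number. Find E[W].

E[W | box 1] = (12+12+12+8+8)/5 = 52/5.
E[W | box 2] = (2+6+11+4)/4 = 23/4.
By the law of total expectation,
E[W] = (2/7)·(52/5) + (5/7)·(23/4) = 991/140.

991/140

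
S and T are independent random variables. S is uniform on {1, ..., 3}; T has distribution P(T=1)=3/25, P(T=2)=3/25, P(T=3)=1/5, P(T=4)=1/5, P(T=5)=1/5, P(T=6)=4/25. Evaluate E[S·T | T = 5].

P(T = 5) = 1/5.
Summing ST·P(x,y) over outcomes with T = 5 gives 2.
E[S·T | T = 5] = (2) / (1/5) = 10.

10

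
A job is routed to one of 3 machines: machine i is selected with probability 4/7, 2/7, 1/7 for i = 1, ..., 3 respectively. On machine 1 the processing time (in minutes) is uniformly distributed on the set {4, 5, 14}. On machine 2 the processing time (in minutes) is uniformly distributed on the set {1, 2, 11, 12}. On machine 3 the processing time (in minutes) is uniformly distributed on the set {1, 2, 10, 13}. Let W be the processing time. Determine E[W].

E[W | machine 1] = (4+5+14)/3 = 23/3.
E[W | machine 2] = (1+2+11+12)/4 = 13/2.
E[W | machine 3] = (1+2+10+13)/4 = 13/2.
By the law of total expectation,
E[W] = (4/7)·(23/3) + (2/7)·(13/2) + (1/7)·(13/2) = 43/6.

43/6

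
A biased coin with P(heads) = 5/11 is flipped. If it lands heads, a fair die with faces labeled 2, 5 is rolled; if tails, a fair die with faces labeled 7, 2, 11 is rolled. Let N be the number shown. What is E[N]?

E[N | heads] = (2+5)/2 = 7/2.
E[N | tails] = (7+2+11)/3 = 20/3.
E[N] = (5/11)·(7/2) + (6/11)·(20/3) = 115/22.

115/22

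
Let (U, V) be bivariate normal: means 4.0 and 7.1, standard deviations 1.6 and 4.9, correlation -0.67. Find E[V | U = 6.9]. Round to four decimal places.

E[V | U=x] = μ_V + ρ(σ_V/σ_U)(x − μ_U) for jointly normal variables.
E[V | U=6.9] = 7.1 + (-0.67)·(4.9/1.6)·(6.9 − (4.0)) = 7.1 + (-2.05187)·(2.9) = 1.1496.

1.1496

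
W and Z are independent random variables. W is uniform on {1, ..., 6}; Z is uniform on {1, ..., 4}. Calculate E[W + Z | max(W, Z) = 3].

Outcomes with max(W, Z) = 3: (1,3), (2,3), (3,1), (3,2), (3,3), each with probability 1/24.
E[W + Z | max(W, Z) = 3] = (4 + 5 + 4 + 5 + 6) / 5 = 24/5.

24/5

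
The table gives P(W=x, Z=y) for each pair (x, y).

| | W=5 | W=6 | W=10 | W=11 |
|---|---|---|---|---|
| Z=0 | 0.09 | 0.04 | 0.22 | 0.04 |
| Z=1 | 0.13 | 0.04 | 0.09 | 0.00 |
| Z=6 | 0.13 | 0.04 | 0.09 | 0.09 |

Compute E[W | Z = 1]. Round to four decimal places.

P(Z = 1) = 0.26.
Σ W·P over the event = 5·(0.13) + 6·(0.04) + 10·(0.09) = 1.79.
E[W | Z = 1] = (1.79) / (0.26) = 6.8846.

6.8846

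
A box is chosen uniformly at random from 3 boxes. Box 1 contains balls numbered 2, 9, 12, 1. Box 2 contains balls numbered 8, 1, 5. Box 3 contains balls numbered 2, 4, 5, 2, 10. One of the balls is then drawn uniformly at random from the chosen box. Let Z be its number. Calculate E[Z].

229/45

E[Z | box 1] = (2+9+12+1)/4 = 6.
E[Z | box 2] = (8+1+5)/3 = 14/3.
E[Z | box 3] = (2+4+5+2+10)/5 = 23/5.
By the law of total expectation,
E[Z] = (1/3)·(6) + (1/3)·(14/3) + (1/3)·(23/5) = 229/45.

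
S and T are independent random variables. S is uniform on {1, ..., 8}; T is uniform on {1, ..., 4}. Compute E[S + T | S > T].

87/11

P(S > T) = 11/16.
Summing (S+T)·P(x,y) over outcomes with S > T gives 87/16.
E[S + T | S > T] = (87/16) / (11/16) = 87/11.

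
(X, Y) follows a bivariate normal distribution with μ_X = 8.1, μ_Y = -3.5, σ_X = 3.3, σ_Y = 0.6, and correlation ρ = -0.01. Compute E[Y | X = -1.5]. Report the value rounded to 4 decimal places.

-3.4825

E[Y | X=x] = μ_Y + ρ(σ_Y/σ_X)(x − μ_X) for jointly normal variables.
E[Y | X=-1.5] = -3.5 + (-0.01)·(0.6/3.3)·(-1.5 − (8.1)) = -3.5 + (-0.0018182)·(-9.6) = -3.4825.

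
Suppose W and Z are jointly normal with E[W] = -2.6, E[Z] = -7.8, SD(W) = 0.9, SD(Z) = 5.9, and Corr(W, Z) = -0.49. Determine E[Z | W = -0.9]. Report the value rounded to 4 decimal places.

-13.2608

For a bivariate normal, E[Z | W=x] = μ_Z + ρ·(σ_Z/σ_W)·(x − μ_W).
E[Z | W=-0.9] = -7.8 + (-0.49)·(5.9/0.9)·(-0.9 − (-2.6)) = -7.8 + (-3.21222)·(1.7) = -13.2608.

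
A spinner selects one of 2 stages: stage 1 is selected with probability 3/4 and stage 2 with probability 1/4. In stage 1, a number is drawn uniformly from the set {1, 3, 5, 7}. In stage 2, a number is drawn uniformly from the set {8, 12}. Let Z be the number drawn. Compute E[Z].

11/2

E[Z | stage 1] = (1+3+5+7)/4 = 4.
E[Z | stage 2] = (8+12)/2 = 10.
By the law of total expectation,
E[Z] = (3/4)·(4) + (1/4)·(10) = 11/2.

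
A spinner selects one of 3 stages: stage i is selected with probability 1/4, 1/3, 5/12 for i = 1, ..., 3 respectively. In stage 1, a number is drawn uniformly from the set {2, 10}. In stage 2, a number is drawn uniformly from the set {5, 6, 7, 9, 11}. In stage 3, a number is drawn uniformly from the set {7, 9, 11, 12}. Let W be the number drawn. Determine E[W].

E[W | stage 1] = (2+10)/2 = 6.
E[W | stage 2] = (5+6+7+9+11)/5 = 38/5.
E[W | stage 3] = (7+9+11+12)/4 = 39/4.
E[W] = (1/4)·(6) + (1/3)·(38/5) + (5/12)·(39/4) = 1943/240.

1943/240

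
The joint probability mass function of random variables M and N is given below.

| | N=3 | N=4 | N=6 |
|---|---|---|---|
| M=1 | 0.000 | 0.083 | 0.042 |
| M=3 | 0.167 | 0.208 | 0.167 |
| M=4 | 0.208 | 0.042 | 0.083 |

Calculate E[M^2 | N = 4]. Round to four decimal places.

7.8889

P(N = 4) = 0.333.
Summing M^2·P(M=x,N=y) over the conditioning event gives 2.627.
E[M^2 | N = 4] = (2.627) / (0.333) = 7.8889.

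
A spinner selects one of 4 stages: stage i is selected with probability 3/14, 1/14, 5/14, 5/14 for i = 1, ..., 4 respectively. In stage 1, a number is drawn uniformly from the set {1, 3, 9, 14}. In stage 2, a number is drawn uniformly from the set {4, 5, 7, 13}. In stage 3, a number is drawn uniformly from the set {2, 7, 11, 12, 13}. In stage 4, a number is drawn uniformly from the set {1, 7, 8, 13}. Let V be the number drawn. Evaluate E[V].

435/56

E[V | stage 1] = (1+3+9+14)/4 = 27/4.
E[V | stage 2] = (4+5+7+13)/4 = 29/4.
E[V | stage 3] = (2+7+11+12+13)/5 = 9.
E[V | stage 4] = (1+7+8+13)/4 = 29/4.
E[V] = (3/14)·(27/4) + (1/14)·(29/4) + (5/14)·(9) + (5/14)·(29/4) = 435/56.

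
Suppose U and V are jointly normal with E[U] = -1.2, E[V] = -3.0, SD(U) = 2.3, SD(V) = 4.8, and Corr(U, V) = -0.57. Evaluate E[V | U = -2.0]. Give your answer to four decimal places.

-2.0483

The regression of V on U has slope ρ·σ_V/σ_U and passes through (μ_U, μ_V).
E[V | U=-2.0] = -3.0 + (-0.57)·(4.8/2.3)·(-2.0 − (-1.2)) = -3.0 + (-1.1896)·(-0.8) = -2.0483.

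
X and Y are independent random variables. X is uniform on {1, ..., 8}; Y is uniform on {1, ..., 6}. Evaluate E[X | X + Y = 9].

11/2

Outcomes with X + Y = 9: (3,6), (4,5), (5,4), (6,3), (7,2), (8,1), each with probability 1/48.
E[X | X + Y = 9] = (3 + 4 + 5 + 6 + 7 + 8) / 6 = 11/2.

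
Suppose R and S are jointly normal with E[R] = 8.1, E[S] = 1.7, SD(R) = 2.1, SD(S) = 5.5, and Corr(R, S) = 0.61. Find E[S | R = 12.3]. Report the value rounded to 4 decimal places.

8.4100

For a bivariate normal, E[S | R=x] = μ_S + ρ·(σ_S/σ_R)·(x − μ_R).
E[S | R=12.3] = 1.7 + (0.61)·(5.5/2.1)·(12.3 − (8.1)) = 1.7 + (1.59762)·(4.2) = 8.4100.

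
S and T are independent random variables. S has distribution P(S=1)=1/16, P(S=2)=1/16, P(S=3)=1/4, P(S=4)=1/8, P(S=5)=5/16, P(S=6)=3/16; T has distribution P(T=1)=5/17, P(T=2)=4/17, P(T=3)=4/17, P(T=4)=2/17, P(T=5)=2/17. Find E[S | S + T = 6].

P(S + T = 6) = 53/272.
Summing S·P(x,y) over outcomes with S + T = 6 gives 211/272.
E[S | S + T = 6] = (211/272) / (53/272) = 211/53.

211/53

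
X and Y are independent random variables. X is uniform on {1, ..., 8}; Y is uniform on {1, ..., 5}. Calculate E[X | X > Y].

P(X > Y) = 5/8.
Summing X·P(x,y) over outcomes with X > Y gives 29/8.
E[X | X > Y] = (29/8) / (5/8) = 29/5.

29/5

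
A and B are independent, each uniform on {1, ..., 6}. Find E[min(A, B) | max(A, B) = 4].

16/7

Outcomes with max(A, B) = 4: (1,4), (2,4), (3,4), (4,1), (4,2), (4,3), (4,4), each with probability 1/36.
E[min(A, B) | max(A, B) = 4] = (1 + 2 + 3 + 1 + 2 + 3 + 4) / 7 = 16/7.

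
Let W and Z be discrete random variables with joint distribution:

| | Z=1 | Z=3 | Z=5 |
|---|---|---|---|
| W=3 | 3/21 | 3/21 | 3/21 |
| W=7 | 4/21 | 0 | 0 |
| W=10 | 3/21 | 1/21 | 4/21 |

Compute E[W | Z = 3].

19/4

P(Z = 3) = 4/21.
Summing W·P(W=x,Z=y) over the conditioning event gives 19/21.
E[W | Z = 3] = (19/21) / (4/21) = 19/4.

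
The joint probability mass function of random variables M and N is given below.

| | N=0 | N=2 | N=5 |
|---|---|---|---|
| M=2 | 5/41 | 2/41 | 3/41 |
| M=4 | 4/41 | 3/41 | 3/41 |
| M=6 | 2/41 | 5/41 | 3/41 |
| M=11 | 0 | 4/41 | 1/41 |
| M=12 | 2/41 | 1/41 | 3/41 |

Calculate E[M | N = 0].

62/13

P(N = 0) = 13/41.
Σ M·P over the event = 2·(5/41) + 4·(4/41) + 6·(2/41) + 12·(2/41) = 62/41.
E[M | N = 0] = (62/41) / (13/41) = 62/13.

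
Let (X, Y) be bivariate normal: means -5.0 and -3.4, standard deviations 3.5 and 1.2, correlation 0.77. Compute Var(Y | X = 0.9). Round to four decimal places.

Var(Y | X=x) = (1 − ρ²)·σ_Y².
Var(Y | X=0.9) = (1.2)²·(1 − (0.77)²) = 1.44·0.4071 = 0.5862.

0.5862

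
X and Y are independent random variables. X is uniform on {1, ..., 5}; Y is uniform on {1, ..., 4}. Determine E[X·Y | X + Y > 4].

P(X + Y > 4) = 7/10.
Summing XY·P(x,y) over outcomes with X + Y > 4 gives 27/4.
E[X·Y | X + Y > 4] = (27/4) / (7/10) = 135/14.

135/14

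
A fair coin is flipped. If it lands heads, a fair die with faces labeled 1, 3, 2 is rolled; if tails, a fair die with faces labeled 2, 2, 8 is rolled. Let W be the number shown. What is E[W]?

E[W | heads] = (1+3+2)/3 = 2.
E[W | tails] = (2+2+8)/3 = 4.
By the law of total expectation,
E[W] = (1/2)·(2) + (1/2)·(4) = 3.

3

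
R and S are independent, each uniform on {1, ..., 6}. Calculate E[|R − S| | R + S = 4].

Outcomes with R + S = 4: (1,3), (2,2), (3,1), each with probability 1/36.
E[|R − S| | R + S = 4] = (2 + 0 + 2) / 3 = 4/3.

4/3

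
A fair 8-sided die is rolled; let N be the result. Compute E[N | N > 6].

Given N > 6, N is equally likely to be any of {7, 8}.
E[N | N > 6] = (7 + 8) / 2 = 15/2.

15/2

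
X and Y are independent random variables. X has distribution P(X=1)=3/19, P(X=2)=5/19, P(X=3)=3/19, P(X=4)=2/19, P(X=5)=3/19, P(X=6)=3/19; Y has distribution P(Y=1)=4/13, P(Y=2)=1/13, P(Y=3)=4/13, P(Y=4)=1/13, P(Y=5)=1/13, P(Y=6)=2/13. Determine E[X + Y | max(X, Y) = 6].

P(max(X, Y) = 6) = 71/247.
Summing (X+Y)·P(x,y) over outcomes with max(X, Y) = 6 gives 633/247.
E[X + Y | max(X, Y) = 6] = (633/247) / (71/247) = 633/71.

633/71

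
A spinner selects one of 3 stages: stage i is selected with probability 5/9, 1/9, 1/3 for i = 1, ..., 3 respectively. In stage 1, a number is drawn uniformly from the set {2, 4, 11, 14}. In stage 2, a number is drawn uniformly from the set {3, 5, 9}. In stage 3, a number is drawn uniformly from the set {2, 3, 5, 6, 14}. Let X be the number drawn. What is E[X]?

749/108

E[X | stage 1] = (2+4+11+14)/4 = 31/4.
E[X | stage 2] = (3+5+9)/3 = 17/3.
E[X | stage 3] = (2+3+5+6+14)/5 = 6.
By the law of total expectation,
E[X] = (5/9)·(31/4) + (1/9)·(17/3) + (1/3)·(6) = 749/108.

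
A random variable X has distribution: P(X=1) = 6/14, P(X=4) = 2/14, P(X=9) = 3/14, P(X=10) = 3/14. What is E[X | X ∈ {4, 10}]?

P(X ∈ {4, 10}) = 5/14.
Σ over the event: 4·1/7 + 10·3/14 = 19/7.
E[X | X ∈ {4, 10}] = (19/7) / (5/14) = 38/5.

38/5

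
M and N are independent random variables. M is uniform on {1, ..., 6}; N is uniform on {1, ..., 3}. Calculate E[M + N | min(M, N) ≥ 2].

13/2

Outcomes with min(M, N) ≥ 2: (2,2), (2,3), (3,2), (3,3), (4,2), (4,3), (5,2), (5,3), (6,2), (6,3), each with probability 1/18.
E[M + N | min(M, N) ≥ 2] = (4 + 5 + 5 + 6 + 6 + 7 + 7 + 8 + 8 + 9) / 10 = 13/2.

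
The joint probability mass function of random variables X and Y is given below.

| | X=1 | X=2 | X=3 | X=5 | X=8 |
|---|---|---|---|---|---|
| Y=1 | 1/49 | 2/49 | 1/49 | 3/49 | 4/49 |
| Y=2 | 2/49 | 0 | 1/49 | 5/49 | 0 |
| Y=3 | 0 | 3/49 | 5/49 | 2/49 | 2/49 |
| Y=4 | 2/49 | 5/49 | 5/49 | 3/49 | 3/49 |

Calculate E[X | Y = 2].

P(Y = 2) = 8/49.
Summing X·P(X=x,Y=y) over the conditioning event gives 30/49.
E[X | Y = 2] = (30/49) / (8/49) = 15/4.

15/4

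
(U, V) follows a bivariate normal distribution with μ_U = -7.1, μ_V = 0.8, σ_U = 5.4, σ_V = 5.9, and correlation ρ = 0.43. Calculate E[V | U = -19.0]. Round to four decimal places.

The regression of V on U has slope ρ·σ_V/σ_U and passes through (μ_U, μ_V).
E[V | U=-19.0] = 0.8 + (0.43)·(5.9/5.4)·(-19.0 − (-7.1)) = 0.8 + (0.469815)·(-11.9) = -4.7908.

-4.7908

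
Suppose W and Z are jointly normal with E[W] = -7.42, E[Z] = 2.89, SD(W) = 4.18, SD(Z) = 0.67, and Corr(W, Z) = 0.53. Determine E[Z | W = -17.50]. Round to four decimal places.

The regression of Z on W has slope ρ·σ_Z/σ_W and passes through (μ_W, μ_Z).
E[Z | W=-17.50] = 2.89 + (0.53)·(0.67/4.18)·(-17.50 − (-7.42)) = 2.89 + (0.084952)·(-10.08) = 2.0337.

2.0337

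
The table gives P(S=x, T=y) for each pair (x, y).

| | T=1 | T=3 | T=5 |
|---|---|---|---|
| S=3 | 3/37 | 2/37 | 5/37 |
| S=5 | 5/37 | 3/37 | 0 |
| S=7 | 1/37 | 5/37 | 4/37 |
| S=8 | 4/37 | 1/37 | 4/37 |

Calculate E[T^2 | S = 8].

113/9

P(S = 8) = 9/37.
Σ T^2·P over the event = 1·(4/37) + 9·(1/37) + 25·(4/37) = 113/37.
E[T^2 | S = 8] = (113/37) / (9/37) = 113/9.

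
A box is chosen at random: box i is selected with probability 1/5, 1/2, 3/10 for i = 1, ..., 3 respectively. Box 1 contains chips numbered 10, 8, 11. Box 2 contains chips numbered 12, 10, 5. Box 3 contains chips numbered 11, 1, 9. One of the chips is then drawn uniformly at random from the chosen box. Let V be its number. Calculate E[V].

E[V | box 1] = (10+8+11)/3 = 29/3.
E[V | box 2] = (12+10+5)/3 = 9.
E[V | box 3] = (11+1+9)/3 = 7.
By the law of total expectation,
E[V] = (1/5)·(29/3) + (1/2)·(9) + (3/10)·(7) = 128/15.

128/15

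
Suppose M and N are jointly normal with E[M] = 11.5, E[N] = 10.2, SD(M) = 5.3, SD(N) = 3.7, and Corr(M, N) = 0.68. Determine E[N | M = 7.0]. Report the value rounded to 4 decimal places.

8.0638

E[N | M=x] = μ_N + ρ(σ_N/σ_M)(x − μ_M) for jointly normal variables.
E[N | M=7.0] = 10.2 + (0.68)·(3.7/5.3)·(7.0 − (11.5)) = 10.2 + (0.47472)·(-4.5) = 8.0638.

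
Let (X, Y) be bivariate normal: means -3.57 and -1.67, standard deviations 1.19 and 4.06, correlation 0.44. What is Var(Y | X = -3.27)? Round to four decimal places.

For a bivariate normal, Var(Y | X=x) = σ_Y²(1 − ρ²).
Var(Y | X=-3.27) = (4.06)²·(1 − (0.44)²) = 16.4836·0.8064 = 13.2924.

13.2924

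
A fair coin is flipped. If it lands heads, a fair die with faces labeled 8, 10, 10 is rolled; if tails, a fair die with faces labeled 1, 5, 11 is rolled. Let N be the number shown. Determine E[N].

15/2

E[N | heads] = (8+10+10)/3 = 28/3.
E[N | tails] = (1+5+11)/3 = 17/3.
E[N] = (1/2)·(28/3) + (1/2)·(17/3) = 15/2.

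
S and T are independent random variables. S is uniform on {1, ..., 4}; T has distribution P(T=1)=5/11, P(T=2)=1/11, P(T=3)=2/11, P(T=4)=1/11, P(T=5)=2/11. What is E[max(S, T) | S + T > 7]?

24/5

P(S + T > 7) = 5/44.
Summing max(S,T)·P(x,y) over outcomes with S + T > 7 gives 6/11.
E[max(S, T) | S + T > 7] = (6/11) / (5/44) = 24/5.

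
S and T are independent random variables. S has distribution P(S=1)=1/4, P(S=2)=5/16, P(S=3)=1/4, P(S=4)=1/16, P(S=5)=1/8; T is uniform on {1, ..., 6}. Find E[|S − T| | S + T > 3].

173/83

P(S + T > 3) = 83/96.
Summing |S−T|·P(x,y) over outcomes with S + T > 3 gives 173/96.
E[|S − T| | S + T > 3] = (173/96) / (83/96) = 173/83.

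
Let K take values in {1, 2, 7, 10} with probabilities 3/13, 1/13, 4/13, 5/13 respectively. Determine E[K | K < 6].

5/4

P(K < 6) = 4/13.
Σ over the event: 1·3/13 + 2·1/13 = 5/13.
E[K | K < 6] = (5/13) / (4/13) = 5/4.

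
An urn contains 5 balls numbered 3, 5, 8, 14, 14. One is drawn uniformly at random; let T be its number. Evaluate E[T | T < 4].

P(T < 4) = 1/5.
Σ over the event: 3·1/5 = 3/5.
E[T | T < 4] = (3/5) / (1/5) = 3.

3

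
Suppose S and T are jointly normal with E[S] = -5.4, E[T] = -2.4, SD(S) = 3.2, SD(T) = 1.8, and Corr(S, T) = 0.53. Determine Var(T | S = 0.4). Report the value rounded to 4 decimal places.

For a bivariate normal, Var(T | S=x) = σ_T²(1 − ρ²).
Var(T | S=0.4) = (1.8)²·(1 − (0.53)²) = 3.24·0.7191 = 2.3299.

2.3299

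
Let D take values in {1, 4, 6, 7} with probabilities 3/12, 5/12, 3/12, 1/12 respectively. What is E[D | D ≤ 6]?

P(D ≤ 6) = 11/12.
Σ over the event: 1·1/4 + 4·5/12 + 6·1/4 = 41/12.
E[D | D ≤ 6] = (41/12) / (11/12) = 41/11.

41/11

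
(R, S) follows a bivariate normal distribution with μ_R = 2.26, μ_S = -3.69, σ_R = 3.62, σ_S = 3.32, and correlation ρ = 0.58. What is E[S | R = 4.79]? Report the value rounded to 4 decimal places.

E[S | R=x] = μ_S + ρ(σ_S/σ_R)(x − μ_R) for jointly normal variables.
E[S | R=4.79] = -3.69 + (0.58)·(3.32/3.62)·(4.79 − (2.26)) = -3.69 + (0.53193)·(2.53) = -2.3442.

-2.3442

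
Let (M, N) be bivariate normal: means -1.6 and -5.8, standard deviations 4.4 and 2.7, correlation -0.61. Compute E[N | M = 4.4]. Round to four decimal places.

The regression of N on M has slope ρ·σ_N/σ_M and passes through (μ_M, μ_N).
E[N | M=4.4] = -5.8 + (-0.61)·(2.7/4.4)·(4.4 − (-1.6)) = -5.8 + (-0.37432)·(6) = -8.0459.

-8.0459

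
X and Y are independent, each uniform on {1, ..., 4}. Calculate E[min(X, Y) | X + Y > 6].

10/3

Outcomes with X + Y > 6: (3,4), (4,3), (4,4), each with probability 1/16.
E[min(X, Y) | X + Y > 6] = (3 + 3 + 4) / 3 = 10/3.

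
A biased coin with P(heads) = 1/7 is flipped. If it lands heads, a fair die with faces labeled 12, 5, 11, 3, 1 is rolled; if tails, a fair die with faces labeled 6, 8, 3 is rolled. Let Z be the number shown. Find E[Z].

E[Z | heads] = (12+5+11+3+1)/5 = 32/5.
E[Z | tails] = (6+8+3)/3 = 17/3.
E[Z] = (1/7)·(32/5) + (6/7)·(17/3) = 202/35.

202/35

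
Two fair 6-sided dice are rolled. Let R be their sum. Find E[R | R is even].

P(R is even) = 1/2.
Σ over the event: 2·1/36 + 4·1/12 + 6·5/36 + 8·5/36 + 10·1/12 + 12·1/36 = 7/2.
E[R | R is even] = (7/2) / (1/2) = 7.

7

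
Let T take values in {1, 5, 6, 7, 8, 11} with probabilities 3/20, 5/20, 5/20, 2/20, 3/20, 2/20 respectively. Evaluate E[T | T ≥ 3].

115/17

P(T ≥ 3) = 17/20.
Σ over the event: 5·1/4 + 6·1/4 + 7·1/10 + 8·3/20 + 11·1/10 = 23/4.
E[T | T ≥ 3] = (23/4) / (17/20) = 115/17.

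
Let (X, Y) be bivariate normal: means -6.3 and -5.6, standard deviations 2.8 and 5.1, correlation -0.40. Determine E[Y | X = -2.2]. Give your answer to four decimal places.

The regression of Y on X has slope ρ·σ_Y/σ_X and passes through (μ_X, μ_Y).
E[Y | X=-2.2] = -5.6 + (-0.40)·(5.1/2.8)·(-2.2 − (-6.3)) = -5.6 + (-0.72857)·(4.1) = -8.5871.

-8.5871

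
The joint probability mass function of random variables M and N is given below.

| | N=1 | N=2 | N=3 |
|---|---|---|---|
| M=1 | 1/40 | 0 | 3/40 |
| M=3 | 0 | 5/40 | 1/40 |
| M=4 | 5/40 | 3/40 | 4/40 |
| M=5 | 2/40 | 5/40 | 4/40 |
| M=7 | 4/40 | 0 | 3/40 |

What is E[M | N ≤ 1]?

59/12

P(N ≤ 1) = 3/10.
Summing M·P(M=x,N=y) over the conditioning event gives 59/40.
E[M | N ≤ 1] = (59/40) / (3/10) = 59/12.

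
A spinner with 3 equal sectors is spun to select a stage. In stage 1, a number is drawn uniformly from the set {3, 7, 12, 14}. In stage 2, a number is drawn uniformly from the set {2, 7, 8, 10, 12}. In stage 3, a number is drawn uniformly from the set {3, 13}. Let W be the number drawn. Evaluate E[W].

124/15

E[W | stage 1] = (3+7+12+14)/4 = 9.
E[W | stage 2] = (2+7+8+10+12)/5 = 39/5.
E[W | stage 3] = (3+13)/2 = 8.
By the law of total expectation,
E[W] = (1/3)·(9) + (1/3)·(39/5) + (1/3)·(8) = 124/15.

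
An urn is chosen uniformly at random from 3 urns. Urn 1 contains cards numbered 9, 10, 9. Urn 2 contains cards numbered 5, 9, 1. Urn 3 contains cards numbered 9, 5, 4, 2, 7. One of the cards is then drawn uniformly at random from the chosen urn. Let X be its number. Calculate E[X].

296/45

E[X | urn 1] = (9+10+9)/3 = 28/3.
E[X | urn 2] = (5+9+1)/3 = 5.
E[X | urn 3] = (9+5+4+2+7)/5 = 27/5.
E[X] = (1/3)·(28/3) + (1/3)·(5) + (1/3)·(27/5) = 296/45.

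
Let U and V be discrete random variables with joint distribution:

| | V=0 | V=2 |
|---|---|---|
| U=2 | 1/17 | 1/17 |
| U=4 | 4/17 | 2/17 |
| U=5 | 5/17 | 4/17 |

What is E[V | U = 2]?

P(U = 2) = 2/17.
Σ V·P over the event = 0·(1/17) + 2·(1/17) = 2/17.
E[V | U = 2] = (2/17) / (2/17) = 1.

1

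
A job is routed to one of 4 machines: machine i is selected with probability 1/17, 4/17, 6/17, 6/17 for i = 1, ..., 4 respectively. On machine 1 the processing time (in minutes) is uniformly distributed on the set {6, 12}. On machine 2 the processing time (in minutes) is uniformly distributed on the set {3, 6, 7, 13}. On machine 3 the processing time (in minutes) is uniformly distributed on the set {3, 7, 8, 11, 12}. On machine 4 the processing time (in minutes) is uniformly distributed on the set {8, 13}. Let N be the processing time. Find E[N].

E[N | machine 1] = (6+12)/2 = 9.
E[N | machine 2] = (3+6+7+13)/4 = 29/4.
E[N | machine 3] = (3+7+8+11+12)/5 = 41/5.
E[N | machine 4] = (8+13)/2 = 21/2.
E[N] = (1/17)·(9) + (4/17)·(29/4) + (6/17)·(41/5) + (6/17)·(21/2) = 751/85.

751/85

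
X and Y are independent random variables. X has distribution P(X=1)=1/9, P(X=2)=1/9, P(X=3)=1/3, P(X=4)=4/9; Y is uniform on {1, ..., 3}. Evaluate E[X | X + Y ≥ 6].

41/11

P(X + Y ≥ 6) = 11/27.
Summing X·P(x,y) over outcomes with X + Y ≥ 6 gives 41/27.
E[X | X + Y ≥ 6] = (41/27) / (11/27) = 41/11.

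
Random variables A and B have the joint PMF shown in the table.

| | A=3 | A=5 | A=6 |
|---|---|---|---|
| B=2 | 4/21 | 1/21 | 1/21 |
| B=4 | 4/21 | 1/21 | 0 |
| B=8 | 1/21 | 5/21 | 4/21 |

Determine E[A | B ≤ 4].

40/11

P(B ≤ 4) = 11/21.
Σ A·P over the event = 3·(4/21) + 3·(4/21) + 5·(1/21) + 5·(1/21) + 6·(1/21) = 40/21.
E[A | B ≤ 4] = (40/21) / (11/21) = 40/11.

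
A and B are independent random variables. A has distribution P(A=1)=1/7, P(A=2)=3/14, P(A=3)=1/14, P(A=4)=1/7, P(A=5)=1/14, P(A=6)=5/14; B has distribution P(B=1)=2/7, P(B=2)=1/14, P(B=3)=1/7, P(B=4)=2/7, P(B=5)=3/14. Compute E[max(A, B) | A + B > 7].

P(A + B > 7) = 19/49.
Summing max(A,B)·P(x,y) over outcomes with A + B > 7 gives 211/98.
E[max(A, B) | A + B > 7] = (211/98) / (19/49) = 211/38.

211/38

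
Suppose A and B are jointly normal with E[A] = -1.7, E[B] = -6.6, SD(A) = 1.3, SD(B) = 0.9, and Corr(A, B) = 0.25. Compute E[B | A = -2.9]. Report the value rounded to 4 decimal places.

-6.8077

E[B | A=x] = μ_B + ρ(σ_B/σ_A)(x − μ_A) for jointly normal variables.
E[B | A=-2.9] = -6.6 + (0.25)·(0.9/1.3)·(-2.9 − (-1.7)) = -6.6 + (0.17308)·(-1.2) = -6.8077.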